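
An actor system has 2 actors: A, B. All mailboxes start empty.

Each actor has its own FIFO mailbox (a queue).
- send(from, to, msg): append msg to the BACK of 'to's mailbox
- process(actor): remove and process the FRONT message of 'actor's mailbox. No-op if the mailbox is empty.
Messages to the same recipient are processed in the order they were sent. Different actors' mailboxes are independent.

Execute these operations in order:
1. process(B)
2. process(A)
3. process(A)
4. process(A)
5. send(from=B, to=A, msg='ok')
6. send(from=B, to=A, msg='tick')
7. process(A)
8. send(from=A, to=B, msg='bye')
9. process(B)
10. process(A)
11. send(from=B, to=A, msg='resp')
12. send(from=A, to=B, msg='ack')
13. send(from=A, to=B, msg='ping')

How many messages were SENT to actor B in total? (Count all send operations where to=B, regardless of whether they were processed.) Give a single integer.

After 1 (process(B)): A:[] B:[]
After 2 (process(A)): A:[] B:[]
After 3 (process(A)): A:[] B:[]
After 4 (process(A)): A:[] B:[]
After 5 (send(from=B, to=A, msg='ok')): A:[ok] B:[]
After 6 (send(from=B, to=A, msg='tick')): A:[ok,tick] B:[]
After 7 (process(A)): A:[tick] B:[]
After 8 (send(from=A, to=B, msg='bye')): A:[tick] B:[bye]
After 9 (process(B)): A:[tick] B:[]
After 10 (process(A)): A:[] B:[]
After 11 (send(from=B, to=A, msg='resp')): A:[resp] B:[]
After 12 (send(from=A, to=B, msg='ack')): A:[resp] B:[ack]
After 13 (send(from=A, to=B, msg='ping')): A:[resp] B:[ack,ping]

Answer: 3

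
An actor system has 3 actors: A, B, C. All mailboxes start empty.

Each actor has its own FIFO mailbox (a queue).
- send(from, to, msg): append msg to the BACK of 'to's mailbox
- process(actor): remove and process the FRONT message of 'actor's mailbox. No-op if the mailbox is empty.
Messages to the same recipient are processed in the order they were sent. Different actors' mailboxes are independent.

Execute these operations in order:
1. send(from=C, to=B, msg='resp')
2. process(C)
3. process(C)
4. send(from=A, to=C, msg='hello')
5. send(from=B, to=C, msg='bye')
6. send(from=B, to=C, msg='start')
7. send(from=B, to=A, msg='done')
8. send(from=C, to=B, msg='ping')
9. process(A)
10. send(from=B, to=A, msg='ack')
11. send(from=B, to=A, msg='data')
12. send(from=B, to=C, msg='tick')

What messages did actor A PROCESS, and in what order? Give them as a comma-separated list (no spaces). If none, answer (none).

Answer: done

Derivation:
After 1 (send(from=C, to=B, msg='resp')): A:[] B:[resp] C:[]
After 2 (process(C)): A:[] B:[resp] C:[]
After 3 (process(C)): A:[] B:[resp] C:[]
After 4 (send(from=A, to=C, msg='hello')): A:[] B:[resp] C:[hello]
After 5 (send(from=B, to=C, msg='bye')): A:[] B:[resp] C:[hello,bye]
After 6 (send(from=B, to=C, msg='start')): A:[] B:[resp] C:[hello,bye,start]
After 7 (send(from=B, to=A, msg='done')): A:[done] B:[resp] C:[hello,bye,start]
After 8 (send(from=C, to=B, msg='ping')): A:[done] B:[resp,ping] C:[hello,bye,start]
After 9 (process(A)): A:[] B:[resp,ping] C:[hello,bye,start]
After 10 (send(from=B, to=A, msg='ack')): A:[ack] B:[resp,ping] C:[hello,bye,start]
After 11 (send(from=B, to=A, msg='data')): A:[ack,data] B:[resp,ping] C:[hello,bye,start]
After 12 (send(from=B, to=C, msg='tick')): A:[ack,data] B:[resp,ping] C:[hello,bye,start,tick]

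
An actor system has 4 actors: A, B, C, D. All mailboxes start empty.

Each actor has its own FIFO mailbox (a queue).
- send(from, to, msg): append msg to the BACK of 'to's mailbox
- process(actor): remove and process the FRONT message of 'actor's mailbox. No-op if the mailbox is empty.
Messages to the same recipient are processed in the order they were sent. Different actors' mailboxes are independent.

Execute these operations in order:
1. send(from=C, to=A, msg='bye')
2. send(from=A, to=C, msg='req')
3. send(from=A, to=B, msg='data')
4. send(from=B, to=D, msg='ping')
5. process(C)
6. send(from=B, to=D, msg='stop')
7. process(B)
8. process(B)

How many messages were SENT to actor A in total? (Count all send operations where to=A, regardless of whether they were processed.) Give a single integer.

After 1 (send(from=C, to=A, msg='bye')): A:[bye] B:[] C:[] D:[]
After 2 (send(from=A, to=C, msg='req')): A:[bye] B:[] C:[req] D:[]
After 3 (send(from=A, to=B, msg='data')): A:[bye] B:[data] C:[req] D:[]
After 4 (send(from=B, to=D, msg='ping')): A:[bye] B:[data] C:[req] D:[ping]
After 5 (process(C)): A:[bye] B:[data] C:[] D:[ping]
After 6 (send(from=B, to=D, msg='stop')): A:[bye] B:[data] C:[] D:[ping,stop]
After 7 (process(B)): A:[bye] B:[] C:[] D:[ping,stop]
After 8 (process(B)): A:[bye] B:[] C:[] D:[ping,stop]

Answer: 1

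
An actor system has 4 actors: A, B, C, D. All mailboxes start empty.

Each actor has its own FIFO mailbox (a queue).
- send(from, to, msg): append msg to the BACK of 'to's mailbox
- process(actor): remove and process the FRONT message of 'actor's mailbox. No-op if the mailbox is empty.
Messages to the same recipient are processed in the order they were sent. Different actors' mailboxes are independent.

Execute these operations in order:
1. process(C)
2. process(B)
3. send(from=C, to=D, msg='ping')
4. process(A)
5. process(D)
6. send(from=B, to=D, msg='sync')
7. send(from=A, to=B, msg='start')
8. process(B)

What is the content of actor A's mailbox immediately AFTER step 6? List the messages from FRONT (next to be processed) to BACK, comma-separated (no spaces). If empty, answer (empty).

After 1 (process(C)): A:[] B:[] C:[] D:[]
After 2 (process(B)): A:[] B:[] C:[] D:[]
After 3 (send(from=C, to=D, msg='ping')): A:[] B:[] C:[] D:[ping]
After 4 (process(A)): A:[] B:[] C:[] D:[ping]
After 5 (process(D)): A:[] B:[] C:[] D:[]
After 6 (send(from=B, to=D, msg='sync')): A:[] B:[] C:[] D:[sync]

(empty)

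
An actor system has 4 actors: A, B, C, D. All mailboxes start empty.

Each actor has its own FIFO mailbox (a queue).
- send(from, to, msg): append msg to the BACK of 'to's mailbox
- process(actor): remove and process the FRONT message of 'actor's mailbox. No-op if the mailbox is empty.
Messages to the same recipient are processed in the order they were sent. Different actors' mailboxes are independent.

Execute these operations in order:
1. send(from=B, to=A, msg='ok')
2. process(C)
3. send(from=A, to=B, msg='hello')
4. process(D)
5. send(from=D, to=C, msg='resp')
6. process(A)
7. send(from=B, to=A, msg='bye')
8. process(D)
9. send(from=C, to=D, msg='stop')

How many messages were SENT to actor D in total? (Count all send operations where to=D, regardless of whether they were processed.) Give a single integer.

After 1 (send(from=B, to=A, msg='ok')): A:[ok] B:[] C:[] D:[]
After 2 (process(C)): A:[ok] B:[] C:[] D:[]
After 3 (send(from=A, to=B, msg='hello')): A:[ok] B:[hello] C:[] D:[]
After 4 (process(D)): A:[ok] B:[hello] C:[] D:[]
After 5 (send(from=D, to=C, msg='resp')): A:[ok] B:[hello] C:[resp] D:[]
After 6 (process(A)): A:[] B:[hello] C:[resp] D:[]
After 7 (send(from=B, to=A, msg='bye')): A:[bye] B:[hello] C:[resp] D:[]
After 8 (process(D)): A:[bye] B:[hello] C:[resp] D:[]
After 9 (send(from=C, to=D, msg='stop')): A:[bye] B:[hello] C:[resp] D:[stop]

Answer: 1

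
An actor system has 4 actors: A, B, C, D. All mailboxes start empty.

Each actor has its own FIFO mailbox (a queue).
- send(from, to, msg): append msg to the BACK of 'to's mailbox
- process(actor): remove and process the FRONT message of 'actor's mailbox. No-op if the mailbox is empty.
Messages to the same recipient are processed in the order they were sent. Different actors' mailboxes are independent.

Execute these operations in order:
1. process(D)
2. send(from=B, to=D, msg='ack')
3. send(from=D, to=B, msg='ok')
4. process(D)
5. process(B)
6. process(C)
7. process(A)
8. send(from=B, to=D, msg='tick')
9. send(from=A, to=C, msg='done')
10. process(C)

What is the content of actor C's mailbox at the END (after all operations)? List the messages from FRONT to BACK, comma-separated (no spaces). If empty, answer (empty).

Answer: (empty)

Derivation:
After 1 (process(D)): A:[] B:[] C:[] D:[]
After 2 (send(from=B, to=D, msg='ack')): A:[] B:[] C:[] D:[ack]
After 3 (send(from=D, to=B, msg='ok')): A:[] B:[ok] C:[] D:[ack]
After 4 (process(D)): A:[] B:[ok] C:[] D:[]
After 5 (process(B)): A:[] B:[] C:[] D:[]
After 6 (process(C)): A:[] B:[] C:[] D:[]
After 7 (process(A)): A:[] B:[] C:[] D:[]
After 8 (send(from=B, to=D, msg='tick')): A:[] B:[] C:[] D:[tick]
After 9 (send(from=A, to=C, msg='done')): A:[] B:[] C:[done] D:[tick]
After 10 (process(C)): A:[] B:[] C:[] D:[tick]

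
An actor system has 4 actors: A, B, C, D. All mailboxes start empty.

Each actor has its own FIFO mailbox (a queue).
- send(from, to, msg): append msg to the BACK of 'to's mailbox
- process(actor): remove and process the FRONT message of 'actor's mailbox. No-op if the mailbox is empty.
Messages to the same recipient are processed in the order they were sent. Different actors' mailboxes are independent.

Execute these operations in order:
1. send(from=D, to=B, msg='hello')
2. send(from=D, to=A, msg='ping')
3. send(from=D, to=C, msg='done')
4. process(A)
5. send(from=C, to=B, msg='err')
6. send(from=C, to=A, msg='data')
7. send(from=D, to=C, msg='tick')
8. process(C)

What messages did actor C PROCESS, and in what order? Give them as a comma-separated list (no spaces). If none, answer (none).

Answer: done

Derivation:
After 1 (send(from=D, to=B, msg='hello')): A:[] B:[hello] C:[] D:[]
After 2 (send(from=D, to=A, msg='ping')): A:[ping] B:[hello] C:[] D:[]
After 3 (send(from=D, to=C, msg='done')): A:[ping] B:[hello] C:[done] D:[]
After 4 (process(A)): A:[] B:[hello] C:[done] D:[]
After 5 (send(from=C, to=B, msg='err')): A:[] B:[hello,err] C:[done] D:[]
After 6 (send(from=C, to=A, msg='data')): A:[data] B:[hello,err] C:[done] D:[]
After 7 (send(from=D, to=C, msg='tick')): A:[data] B:[hello,err] C:[done,tick] D:[]
After 8 (process(C)): A:[data] B:[hello,err] C:[tick] D:[]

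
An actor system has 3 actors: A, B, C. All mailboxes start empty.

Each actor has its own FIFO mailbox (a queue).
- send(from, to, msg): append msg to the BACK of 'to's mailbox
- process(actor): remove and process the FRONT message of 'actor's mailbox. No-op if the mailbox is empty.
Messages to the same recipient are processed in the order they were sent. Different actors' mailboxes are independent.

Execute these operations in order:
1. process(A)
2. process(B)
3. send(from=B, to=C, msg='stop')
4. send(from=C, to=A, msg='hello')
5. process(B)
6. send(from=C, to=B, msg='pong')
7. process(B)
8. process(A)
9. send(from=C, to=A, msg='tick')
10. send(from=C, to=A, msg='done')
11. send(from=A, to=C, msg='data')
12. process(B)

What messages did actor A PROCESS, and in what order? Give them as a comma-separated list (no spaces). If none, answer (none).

Answer: hello

Derivation:
After 1 (process(A)): A:[] B:[] C:[]
After 2 (process(B)): A:[] B:[] C:[]
After 3 (send(from=B, to=C, msg='stop')): A:[] B:[] C:[stop]
After 4 (send(from=C, to=A, msg='hello')): A:[hello] B:[] C:[stop]
After 5 (process(B)): A:[hello] B:[] C:[stop]
After 6 (send(from=C, to=B, msg='pong')): A:[hello] B:[pong] C:[stop]
After 7 (process(B)): A:[hello] B:[] C:[stop]
After 8 (process(A)): A:[] B:[] C:[stop]
After 9 (send(from=C, to=A, msg='tick')): A:[tick] B:[] C:[stop]
After 10 (send(from=C, to=A, msg='done')): A:[tick,done] B:[] C:[stop]
After 11 (send(from=A, to=C, msg='data')): A:[tick,done] B:[] C:[stop,data]
After 12 (process(B)): A:[tick,done] B:[] C:[stop,data]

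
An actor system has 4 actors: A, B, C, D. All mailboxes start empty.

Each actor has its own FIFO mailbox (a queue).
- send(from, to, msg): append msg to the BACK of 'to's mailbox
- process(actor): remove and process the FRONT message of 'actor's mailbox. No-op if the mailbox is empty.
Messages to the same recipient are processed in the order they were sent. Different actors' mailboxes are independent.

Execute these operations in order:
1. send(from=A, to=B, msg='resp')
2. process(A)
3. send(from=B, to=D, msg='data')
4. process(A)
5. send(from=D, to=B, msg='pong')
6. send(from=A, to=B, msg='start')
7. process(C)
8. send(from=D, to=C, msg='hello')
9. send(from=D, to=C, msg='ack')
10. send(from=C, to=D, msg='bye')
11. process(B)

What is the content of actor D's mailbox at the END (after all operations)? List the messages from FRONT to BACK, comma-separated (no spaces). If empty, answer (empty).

After 1 (send(from=A, to=B, msg='resp')): A:[] B:[resp] C:[] D:[]
After 2 (process(A)): A:[] B:[resp] C:[] D:[]
After 3 (send(from=B, to=D, msg='data')): A:[] B:[resp] C:[] D:[data]
After 4 (process(A)): A:[] B:[resp] C:[] D:[data]
After 5 (send(from=D, to=B, msg='pong')): A:[] B:[resp,pong] C:[] D:[data]
After 6 (send(from=A, to=B, msg='start')): A:[] B:[resp,pong,start] C:[] D:[data]
After 7 (process(C)): A:[] B:[resp,pong,start] C:[] D:[data]
After 8 (send(from=D, to=C, msg='hello')): A:[] B:[resp,pong,start] C:[hello] D:[data]
After 9 (send(from=D, to=C, msg='ack')): A:[] B:[resp,pong,start] C:[hello,ack] D:[data]
After 10 (send(from=C, to=D, msg='bye')): A:[] B:[resp,pong,start] C:[hello,ack] D:[data,bye]
After 11 (process(B)): A:[] B:[pong,start] C:[hello,ack] D:[data,bye]

Answer: data,bye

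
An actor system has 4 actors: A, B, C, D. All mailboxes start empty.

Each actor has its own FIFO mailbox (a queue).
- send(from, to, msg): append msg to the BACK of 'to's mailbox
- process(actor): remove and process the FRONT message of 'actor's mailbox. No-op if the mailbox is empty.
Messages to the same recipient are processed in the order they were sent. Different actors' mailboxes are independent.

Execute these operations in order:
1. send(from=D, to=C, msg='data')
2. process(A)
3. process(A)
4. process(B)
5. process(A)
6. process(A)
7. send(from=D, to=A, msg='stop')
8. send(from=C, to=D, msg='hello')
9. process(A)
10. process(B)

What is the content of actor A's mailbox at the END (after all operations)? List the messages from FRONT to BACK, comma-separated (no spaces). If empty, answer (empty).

Answer: (empty)

Derivation:
After 1 (send(from=D, to=C, msg='data')): A:[] B:[] C:[data] D:[]
After 2 (process(A)): A:[] B:[] C:[data] D:[]
After 3 (process(A)): A:[] B:[] C:[data] D:[]
After 4 (process(B)): A:[] B:[] C:[data] D:[]
After 5 (process(A)): A:[] B:[] C:[data] D:[]
After 6 (process(A)): A:[] B:[] C:[data] D:[]
After 7 (send(from=D, to=A, msg='stop')): A:[stop] B:[] C:[data] D:[]
After 8 (send(from=C, to=D, msg='hello')): A:[stop] B:[] C:[data] D:[hello]
After 9 (process(A)): A:[] B:[] C:[data] D:[hello]
After 10 (process(B)): A:[] B:[] C:[data] D:[hello]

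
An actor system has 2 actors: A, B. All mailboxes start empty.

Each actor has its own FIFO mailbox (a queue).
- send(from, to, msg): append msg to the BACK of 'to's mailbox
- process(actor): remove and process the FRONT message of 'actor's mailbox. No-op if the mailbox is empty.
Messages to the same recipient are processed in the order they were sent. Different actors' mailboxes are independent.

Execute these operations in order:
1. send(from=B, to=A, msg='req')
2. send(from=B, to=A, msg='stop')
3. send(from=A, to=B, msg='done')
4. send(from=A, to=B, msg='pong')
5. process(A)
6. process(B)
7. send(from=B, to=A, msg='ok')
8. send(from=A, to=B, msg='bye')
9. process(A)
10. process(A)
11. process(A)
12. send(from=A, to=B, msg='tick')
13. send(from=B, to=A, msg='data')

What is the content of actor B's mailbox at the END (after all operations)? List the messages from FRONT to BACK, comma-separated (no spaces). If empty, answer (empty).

Answer: pong,bye,tick

Derivation:
After 1 (send(from=B, to=A, msg='req')): A:[req] B:[]
After 2 (send(from=B, to=A, msg='stop')): A:[req,stop] B:[]
After 3 (send(from=A, to=B, msg='done')): A:[req,stop] B:[done]
After 4 (send(from=A, to=B, msg='pong')): A:[req,stop] B:[done,pong]
After 5 (process(A)): A:[stop] B:[done,pong]
After 6 (process(B)): A:[stop] B:[pong]
After 7 (send(from=B, to=A, msg='ok')): A:[stop,ok] B:[pong]
After 8 (send(from=A, to=B, msg='bye')): A:[stop,ok] B:[pong,bye]
After 9 (process(A)): A:[ok] B:[pong,bye]
After 10 (process(A)): A:[] B:[pong,bye]
After 11 (process(A)): A:[] B:[pong,bye]
After 12 (send(from=A, to=B, msg='tick')): A:[] B:[pong,bye,tick]
After 13 (send(from=B, to=A, msg='data')): A:[data] B:[pong,bye,tick]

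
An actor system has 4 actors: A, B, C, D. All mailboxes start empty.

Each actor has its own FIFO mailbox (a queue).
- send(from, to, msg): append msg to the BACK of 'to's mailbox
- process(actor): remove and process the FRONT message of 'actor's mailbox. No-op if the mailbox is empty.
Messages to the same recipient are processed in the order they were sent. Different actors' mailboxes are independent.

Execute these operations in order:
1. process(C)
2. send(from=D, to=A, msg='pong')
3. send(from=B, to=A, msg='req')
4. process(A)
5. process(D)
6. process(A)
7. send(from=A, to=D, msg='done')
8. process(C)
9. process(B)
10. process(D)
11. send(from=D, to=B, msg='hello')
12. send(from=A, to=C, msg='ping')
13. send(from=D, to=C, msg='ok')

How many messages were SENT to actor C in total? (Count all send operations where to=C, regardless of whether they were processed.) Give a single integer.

After 1 (process(C)): A:[] B:[] C:[] D:[]
After 2 (send(from=D, to=A, msg='pong')): A:[pong] B:[] C:[] D:[]
After 3 (send(from=B, to=A, msg='req')): A:[pong,req] B:[] C:[] D:[]
After 4 (process(A)): A:[req] B:[] C:[] D:[]
After 5 (process(D)): A:[req] B:[] C:[] D:[]
After 6 (process(A)): A:[] B:[] C:[] D:[]
After 7 (send(from=A, to=D, msg='done')): A:[] B:[] C:[] D:[done]
After 8 (process(C)): A:[] B:[] C:[] D:[done]
After 9 (process(B)): A:[] B:[] C:[] D:[done]
After 10 (process(D)): A:[] B:[] C:[] D:[]
After 11 (send(from=D, to=B, msg='hello')): A:[] B:[hello] C:[] D:[]
After 12 (send(from=A, to=C, msg='ping')): A:[] B:[hello] C:[ping] D:[]
After 13 (send(from=D, to=C, msg='ok')): A:[] B:[hello] C:[ping,ok] D:[]

Answer: 2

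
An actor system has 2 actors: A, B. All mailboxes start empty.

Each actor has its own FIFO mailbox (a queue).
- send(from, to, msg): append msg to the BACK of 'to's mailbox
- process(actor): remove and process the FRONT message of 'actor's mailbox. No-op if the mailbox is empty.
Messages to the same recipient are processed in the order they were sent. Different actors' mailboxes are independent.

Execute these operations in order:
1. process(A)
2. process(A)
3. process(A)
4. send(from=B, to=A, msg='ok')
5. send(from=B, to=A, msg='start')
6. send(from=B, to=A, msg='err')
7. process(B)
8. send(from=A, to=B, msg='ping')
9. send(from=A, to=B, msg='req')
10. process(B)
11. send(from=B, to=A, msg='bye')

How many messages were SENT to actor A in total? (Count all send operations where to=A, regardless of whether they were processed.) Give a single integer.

Answer: 4

Derivation:
After 1 (process(A)): A:[] B:[]
After 2 (process(A)): A:[] B:[]
After 3 (process(A)): A:[] B:[]
After 4 (send(from=B, to=A, msg='ok')): A:[ok] B:[]
After 5 (send(from=B, to=A, msg='start')): A:[ok,start] B:[]
After 6 (send(from=B, to=A, msg='err')): A:[ok,start,err] B:[]
After 7 (process(B)): A:[ok,start,err] B:[]
After 8 (send(from=A, to=B, msg='ping')): A:[ok,start,err] B:[ping]
After 9 (send(from=A, to=B, msg='req')): A:[ok,start,err] B:[ping,req]
After 10 (process(B)): A:[ok,start,err] B:[req]
After 11 (send(from=B, to=A, msg='bye')): A:[ok,start,err,bye] B:[req]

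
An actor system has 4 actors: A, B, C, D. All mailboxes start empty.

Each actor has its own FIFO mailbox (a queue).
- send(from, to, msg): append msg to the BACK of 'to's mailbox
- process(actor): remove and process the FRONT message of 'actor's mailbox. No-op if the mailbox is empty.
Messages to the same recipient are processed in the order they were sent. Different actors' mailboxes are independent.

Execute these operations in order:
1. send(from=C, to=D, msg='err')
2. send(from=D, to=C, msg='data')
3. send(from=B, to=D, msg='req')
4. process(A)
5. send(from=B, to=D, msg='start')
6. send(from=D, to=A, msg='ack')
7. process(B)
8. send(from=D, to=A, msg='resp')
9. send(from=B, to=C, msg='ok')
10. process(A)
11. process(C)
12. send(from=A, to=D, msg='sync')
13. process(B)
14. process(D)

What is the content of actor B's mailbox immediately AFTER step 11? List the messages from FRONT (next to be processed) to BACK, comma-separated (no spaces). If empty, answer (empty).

After 1 (send(from=C, to=D, msg='err')): A:[] B:[] C:[] D:[err]
After 2 (send(from=D, to=C, msg='data')): A:[] B:[] C:[data] D:[err]
After 3 (send(from=B, to=D, msg='req')): A:[] B:[] C:[data] D:[err,req]
After 4 (process(A)): A:[] B:[] C:[data] D:[err,req]
After 5 (send(from=B, to=D, msg='start')): A:[] B:[] C:[data] D:[err,req,start]
After 6 (send(from=D, to=A, msg='ack')): A:[ack] B:[] C:[data] D:[err,req,start]
After 7 (process(B)): A:[ack] B:[] C:[data] D:[err,req,start]
After 8 (send(from=D, to=A, msg='resp')): A:[ack,resp] B:[] C:[data] D:[err,req,start]
After 9 (send(from=B, to=C, msg='ok')): A:[ack,resp] B:[] C:[data,ok] D:[err,req,start]
After 10 (process(A)): A:[resp] B:[] C:[data,ok] D:[err,req,start]
After 11 (process(C)): A:[resp] B:[] C:[ok] D:[err,req,start]

(empty)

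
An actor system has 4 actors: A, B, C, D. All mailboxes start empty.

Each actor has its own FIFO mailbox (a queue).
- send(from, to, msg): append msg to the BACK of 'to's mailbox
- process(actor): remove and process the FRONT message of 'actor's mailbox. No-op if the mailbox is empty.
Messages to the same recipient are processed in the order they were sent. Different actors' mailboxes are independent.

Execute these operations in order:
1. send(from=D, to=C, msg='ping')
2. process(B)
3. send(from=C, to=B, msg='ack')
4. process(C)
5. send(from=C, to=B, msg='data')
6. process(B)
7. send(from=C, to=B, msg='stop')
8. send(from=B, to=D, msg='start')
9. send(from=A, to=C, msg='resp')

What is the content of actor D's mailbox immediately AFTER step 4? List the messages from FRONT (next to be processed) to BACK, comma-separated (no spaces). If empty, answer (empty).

After 1 (send(from=D, to=C, msg='ping')): A:[] B:[] C:[ping] D:[]
After 2 (process(B)): A:[] B:[] C:[ping] D:[]
After 3 (send(from=C, to=B, msg='ack')): A:[] B:[ack] C:[ping] D:[]
After 4 (process(C)): A:[] B:[ack] C:[] D:[]

(empty)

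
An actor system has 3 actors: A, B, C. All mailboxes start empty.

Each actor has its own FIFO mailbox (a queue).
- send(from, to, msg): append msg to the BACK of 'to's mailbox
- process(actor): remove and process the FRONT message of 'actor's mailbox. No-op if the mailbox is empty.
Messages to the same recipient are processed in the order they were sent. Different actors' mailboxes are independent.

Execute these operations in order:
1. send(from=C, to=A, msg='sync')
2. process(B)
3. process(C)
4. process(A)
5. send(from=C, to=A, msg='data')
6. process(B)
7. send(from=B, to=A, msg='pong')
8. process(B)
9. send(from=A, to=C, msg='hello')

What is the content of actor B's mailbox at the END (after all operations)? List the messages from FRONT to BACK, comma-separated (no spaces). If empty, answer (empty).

Answer: (empty)

Derivation:
After 1 (send(from=C, to=A, msg='sync')): A:[sync] B:[] C:[]
After 2 (process(B)): A:[sync] B:[] C:[]
After 3 (process(C)): A:[sync] B:[] C:[]
After 4 (process(A)): A:[] B:[] C:[]
After 5 (send(from=C, to=A, msg='data')): A:[data] B:[] C:[]
After 6 (process(B)): A:[data] B:[] C:[]
After 7 (send(from=B, to=A, msg='pong')): A:[data,pong] B:[] C:[]
After 8 (process(B)): A:[data,pong] B:[] C:[]
After 9 (send(from=A, to=C, msg='hello')): A:[data,pong] B:[] C:[hello]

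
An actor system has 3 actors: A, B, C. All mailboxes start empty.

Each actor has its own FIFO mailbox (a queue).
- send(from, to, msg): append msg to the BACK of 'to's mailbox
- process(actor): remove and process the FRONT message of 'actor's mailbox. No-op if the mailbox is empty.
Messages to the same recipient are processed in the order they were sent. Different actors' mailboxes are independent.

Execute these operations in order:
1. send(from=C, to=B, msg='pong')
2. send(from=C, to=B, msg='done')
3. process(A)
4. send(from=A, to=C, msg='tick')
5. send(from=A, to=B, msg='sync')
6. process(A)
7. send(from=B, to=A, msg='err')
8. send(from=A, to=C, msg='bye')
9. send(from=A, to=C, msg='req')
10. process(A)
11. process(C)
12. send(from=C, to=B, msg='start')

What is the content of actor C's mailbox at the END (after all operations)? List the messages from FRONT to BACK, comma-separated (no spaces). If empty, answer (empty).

Answer: bye,req

Derivation:
After 1 (send(from=C, to=B, msg='pong')): A:[] B:[pong] C:[]
After 2 (send(from=C, to=B, msg='done')): A:[] B:[pong,done] C:[]
After 3 (process(A)): A:[] B:[pong,done] C:[]
After 4 (send(from=A, to=C, msg='tick')): A:[] B:[pong,done] C:[tick]
After 5 (send(from=A, to=B, msg='sync')): A:[] B:[pong,done,sync] C:[tick]
After 6 (process(A)): A:[] B:[pong,done,sync] C:[tick]
After 7 (send(from=B, to=A, msg='err')): A:[err] B:[pong,done,sync] C:[tick]
After 8 (send(from=A, to=C, msg='bye')): A:[err] B:[pong,done,sync] C:[tick,bye]
After 9 (send(from=A, to=C, msg='req')): A:[err] B:[pong,done,sync] C:[tick,bye,req]
After 10 (process(A)): A:[] B:[pong,done,sync] C:[tick,bye,req]
After 11 (process(C)): A:[] B:[pong,done,sync] C:[bye,req]
After 12 (send(from=C, to=B, msg='start')): A:[] B:[pong,done,sync,start] C:[bye,req]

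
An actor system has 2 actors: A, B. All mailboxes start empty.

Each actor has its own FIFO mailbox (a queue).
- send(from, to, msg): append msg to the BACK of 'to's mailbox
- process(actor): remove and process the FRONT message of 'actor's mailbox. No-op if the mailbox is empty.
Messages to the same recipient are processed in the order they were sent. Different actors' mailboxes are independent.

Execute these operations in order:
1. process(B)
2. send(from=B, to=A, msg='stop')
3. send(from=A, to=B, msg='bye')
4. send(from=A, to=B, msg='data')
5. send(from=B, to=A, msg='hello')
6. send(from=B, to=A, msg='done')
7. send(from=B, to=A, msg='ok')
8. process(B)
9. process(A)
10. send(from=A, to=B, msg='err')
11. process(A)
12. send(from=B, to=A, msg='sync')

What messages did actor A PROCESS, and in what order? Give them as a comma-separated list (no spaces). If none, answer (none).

Answer: stop,hello

Derivation:
After 1 (process(B)): A:[] B:[]
After 2 (send(from=B, to=A, msg='stop')): A:[stop] B:[]
After 3 (send(from=A, to=B, msg='bye')): A:[stop] B:[bye]
After 4 (send(from=A, to=B, msg='data')): A:[stop] B:[bye,data]
After 5 (send(from=B, to=A, msg='hello')): A:[stop,hello] B:[bye,data]
After 6 (send(from=B, to=A, msg='done')): A:[stop,hello,done] B:[bye,data]
After 7 (send(from=B, to=A, msg='ok')): A:[stop,hello,done,ok] B:[bye,data]
After 8 (process(B)): A:[stop,hello,done,ok] B:[data]
After 9 (process(A)): A:[hello,done,ok] B:[data]
After 10 (send(from=A, to=B, msg='err')): A:[hello,done,ok] B:[data,err]
After 11 (process(A)): A:[done,ok] B:[data,err]
After 12 (send(from=B, to=A, msg='sync')): A:[done,ok,sync] B:[data,err]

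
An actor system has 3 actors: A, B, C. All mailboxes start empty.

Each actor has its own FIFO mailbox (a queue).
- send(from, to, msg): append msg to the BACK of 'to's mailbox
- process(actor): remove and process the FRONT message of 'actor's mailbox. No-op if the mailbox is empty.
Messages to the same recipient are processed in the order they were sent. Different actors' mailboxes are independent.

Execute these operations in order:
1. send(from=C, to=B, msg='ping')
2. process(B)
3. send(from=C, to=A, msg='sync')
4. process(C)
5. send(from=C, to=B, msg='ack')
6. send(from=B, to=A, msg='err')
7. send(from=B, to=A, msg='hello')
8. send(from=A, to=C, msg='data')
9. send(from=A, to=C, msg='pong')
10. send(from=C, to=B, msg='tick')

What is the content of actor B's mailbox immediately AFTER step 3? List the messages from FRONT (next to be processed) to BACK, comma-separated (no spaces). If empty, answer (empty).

After 1 (send(from=C, to=B, msg='ping')): A:[] B:[ping] C:[]
After 2 (process(B)): A:[] B:[] C:[]
After 3 (send(from=C, to=A, msg='sync')): A:[sync] B:[] C:[]

(empty)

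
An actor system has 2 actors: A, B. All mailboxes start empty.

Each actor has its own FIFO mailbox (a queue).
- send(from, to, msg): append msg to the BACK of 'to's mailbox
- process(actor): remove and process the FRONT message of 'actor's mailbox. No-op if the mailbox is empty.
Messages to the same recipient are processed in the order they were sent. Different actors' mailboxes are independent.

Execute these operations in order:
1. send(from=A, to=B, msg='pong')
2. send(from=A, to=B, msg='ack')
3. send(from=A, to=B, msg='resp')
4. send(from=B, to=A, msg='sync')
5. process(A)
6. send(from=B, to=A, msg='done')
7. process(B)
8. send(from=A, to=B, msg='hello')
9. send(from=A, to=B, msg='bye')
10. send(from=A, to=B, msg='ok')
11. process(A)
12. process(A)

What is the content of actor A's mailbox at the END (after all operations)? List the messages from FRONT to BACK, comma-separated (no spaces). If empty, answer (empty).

After 1 (send(from=A, to=B, msg='pong')): A:[] B:[pong]
After 2 (send(from=A, to=B, msg='ack')): A:[] B:[pong,ack]
After 3 (send(from=A, to=B, msg='resp')): A:[] B:[pong,ack,resp]
After 4 (send(from=B, to=A, msg='sync')): A:[sync] B:[pong,ack,resp]
After 5 (process(A)): A:[] B:[pong,ack,resp]
After 6 (send(from=B, to=A, msg='done')): A:[done] B:[pong,ack,resp]
After 7 (process(B)): A:[done] B:[ack,resp]
After 8 (send(from=A, to=B, msg='hello')): A:[done] B:[ack,resp,hello]
After 9 (send(from=A, to=B, msg='bye')): A:[done] B:[ack,resp,hello,bye]
After 10 (send(from=A, to=B, msg='ok')): A:[done] B:[ack,resp,hello,bye,ok]
After 11 (process(A)): A:[] B:[ack,resp,hello,bye,ok]
After 12 (process(A)): A:[] B:[ack,resp,hello,bye,ok]

Answer: (empty)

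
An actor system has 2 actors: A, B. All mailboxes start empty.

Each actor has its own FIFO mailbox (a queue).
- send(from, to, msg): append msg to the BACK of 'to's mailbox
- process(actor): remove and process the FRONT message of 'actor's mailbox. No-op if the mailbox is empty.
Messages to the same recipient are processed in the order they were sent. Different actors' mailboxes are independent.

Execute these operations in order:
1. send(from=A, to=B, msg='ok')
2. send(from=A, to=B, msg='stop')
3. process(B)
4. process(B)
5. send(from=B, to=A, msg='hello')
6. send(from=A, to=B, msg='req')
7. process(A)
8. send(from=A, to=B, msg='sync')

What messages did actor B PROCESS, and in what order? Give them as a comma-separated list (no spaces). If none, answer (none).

After 1 (send(from=A, to=B, msg='ok')): A:[] B:[ok]
After 2 (send(from=A, to=B, msg='stop')): A:[] B:[ok,stop]
After 3 (process(B)): A:[] B:[stop]
After 4 (process(B)): A:[] B:[]
After 5 (send(from=B, to=A, msg='hello')): A:[hello] B:[]
After 6 (send(from=A, to=B, msg='req')): A:[hello] B:[req]
After 7 (process(A)): A:[] B:[req]
After 8 (send(from=A, to=B, msg='sync')): A:[] B:[req,sync]

Answer: ok,stop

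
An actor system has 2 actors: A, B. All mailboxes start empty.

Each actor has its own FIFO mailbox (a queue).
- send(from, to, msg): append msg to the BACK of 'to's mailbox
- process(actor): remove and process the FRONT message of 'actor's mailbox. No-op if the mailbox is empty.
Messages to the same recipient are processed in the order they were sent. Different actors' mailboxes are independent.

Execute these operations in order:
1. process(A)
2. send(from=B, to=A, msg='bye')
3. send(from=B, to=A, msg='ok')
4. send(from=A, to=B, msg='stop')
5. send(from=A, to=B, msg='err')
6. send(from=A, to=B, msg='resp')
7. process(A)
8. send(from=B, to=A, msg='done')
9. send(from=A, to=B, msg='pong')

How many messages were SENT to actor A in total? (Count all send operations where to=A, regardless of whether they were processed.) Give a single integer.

After 1 (process(A)): A:[] B:[]
After 2 (send(from=B, to=A, msg='bye')): A:[bye] B:[]
After 3 (send(from=B, to=A, msg='ok')): A:[bye,ok] B:[]
After 4 (send(from=A, to=B, msg='stop')): A:[bye,ok] B:[stop]
After 5 (send(from=A, to=B, msg='err')): A:[bye,ok] B:[stop,err]
After 6 (send(from=A, to=B, msg='resp')): A:[bye,ok] B:[stop,err,resp]
After 7 (process(A)): A:[ok] B:[stop,err,resp]
After 8 (send(from=B, to=A, msg='done')): A:[ok,done] B:[stop,err,resp]
After 9 (send(from=A, to=B, msg='pong')): A:[ok,done] B:[stop,err,resp,pong]

Answer: 3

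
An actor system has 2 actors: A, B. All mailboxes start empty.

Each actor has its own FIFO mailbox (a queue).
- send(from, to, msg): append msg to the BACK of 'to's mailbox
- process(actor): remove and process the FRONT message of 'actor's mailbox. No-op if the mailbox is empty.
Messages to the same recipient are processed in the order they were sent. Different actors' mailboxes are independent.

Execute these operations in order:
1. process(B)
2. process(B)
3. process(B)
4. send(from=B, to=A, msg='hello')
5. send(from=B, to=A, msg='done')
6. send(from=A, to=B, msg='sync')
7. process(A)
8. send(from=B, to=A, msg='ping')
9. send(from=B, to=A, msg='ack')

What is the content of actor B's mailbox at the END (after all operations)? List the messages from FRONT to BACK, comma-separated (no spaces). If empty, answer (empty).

Answer: sync

Derivation:
After 1 (process(B)): A:[] B:[]
After 2 (process(B)): A:[] B:[]
After 3 (process(B)): A:[] B:[]
After 4 (send(from=B, to=A, msg='hello')): A:[hello] B:[]
After 5 (send(from=B, to=A, msg='done')): A:[hello,done] B:[]
After 6 (send(from=A, to=B, msg='sync')): A:[hello,done] B:[sync]
After 7 (process(A)): A:[done] B:[sync]
After 8 (send(from=B, to=A, msg='ping')): A:[done,ping] B:[sync]
After 9 (send(from=B, to=A, msg='ack')): A:[done,ping,ack] B:[sync]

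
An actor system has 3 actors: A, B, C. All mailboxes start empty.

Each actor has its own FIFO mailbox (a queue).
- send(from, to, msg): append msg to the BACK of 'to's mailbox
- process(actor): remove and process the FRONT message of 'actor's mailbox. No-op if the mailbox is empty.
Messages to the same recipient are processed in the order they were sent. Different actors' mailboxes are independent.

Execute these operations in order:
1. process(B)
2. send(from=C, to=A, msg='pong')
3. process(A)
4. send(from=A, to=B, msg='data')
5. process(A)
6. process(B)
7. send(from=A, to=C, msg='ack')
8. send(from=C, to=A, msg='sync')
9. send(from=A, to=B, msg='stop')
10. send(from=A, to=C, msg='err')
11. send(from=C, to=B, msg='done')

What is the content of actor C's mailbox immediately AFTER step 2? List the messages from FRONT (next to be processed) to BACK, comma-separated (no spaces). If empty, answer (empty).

After 1 (process(B)): A:[] B:[] C:[]
After 2 (send(from=C, to=A, msg='pong')): A:[pong] B:[] C:[]

(empty)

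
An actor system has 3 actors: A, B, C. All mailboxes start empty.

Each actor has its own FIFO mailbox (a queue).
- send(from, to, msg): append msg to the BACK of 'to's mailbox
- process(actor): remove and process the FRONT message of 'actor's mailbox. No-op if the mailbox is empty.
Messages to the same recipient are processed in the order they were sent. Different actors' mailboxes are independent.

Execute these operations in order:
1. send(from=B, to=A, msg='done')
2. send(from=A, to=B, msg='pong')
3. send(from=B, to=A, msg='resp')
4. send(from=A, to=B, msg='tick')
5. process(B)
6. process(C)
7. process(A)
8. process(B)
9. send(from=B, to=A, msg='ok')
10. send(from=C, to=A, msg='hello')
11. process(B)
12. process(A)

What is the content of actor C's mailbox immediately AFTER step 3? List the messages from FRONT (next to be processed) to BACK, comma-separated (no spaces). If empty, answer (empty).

After 1 (send(from=B, to=A, msg='done')): A:[done] B:[] C:[]
After 2 (send(from=A, to=B, msg='pong')): A:[done] B:[pong] C:[]
After 3 (send(from=B, to=A, msg='resp')): A:[done,resp] B:[pong] C:[]

(empty)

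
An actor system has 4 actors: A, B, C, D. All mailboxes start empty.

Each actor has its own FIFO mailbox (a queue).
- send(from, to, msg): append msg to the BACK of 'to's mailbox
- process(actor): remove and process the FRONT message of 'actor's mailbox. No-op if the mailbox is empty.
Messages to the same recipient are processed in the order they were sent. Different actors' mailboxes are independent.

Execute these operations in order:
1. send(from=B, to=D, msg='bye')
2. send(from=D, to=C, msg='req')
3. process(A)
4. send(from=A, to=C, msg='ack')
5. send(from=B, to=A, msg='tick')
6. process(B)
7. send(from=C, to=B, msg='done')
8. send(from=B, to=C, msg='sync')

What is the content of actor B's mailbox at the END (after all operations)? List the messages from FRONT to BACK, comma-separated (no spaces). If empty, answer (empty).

After 1 (send(from=B, to=D, msg='bye')): A:[] B:[] C:[] D:[bye]
After 2 (send(from=D, to=C, msg='req')): A:[] B:[] C:[req] D:[bye]
After 3 (process(A)): A:[] B:[] C:[req] D:[bye]
After 4 (send(from=A, to=C, msg='ack')): A:[] B:[] C:[req,ack] D:[bye]
After 5 (send(from=B, to=A, msg='tick')): A:[tick] B:[] C:[req,ack] D:[bye]
After 6 (process(B)): A:[tick] B:[] C:[req,ack] D:[bye]
After 7 (send(from=C, to=B, msg='done')): A:[tick] B:[done] C:[req,ack] D:[bye]
After 8 (send(from=B, to=C, msg='sync')): A:[tick] B:[done] C:[req,ack,sync] D:[bye]

Answer: done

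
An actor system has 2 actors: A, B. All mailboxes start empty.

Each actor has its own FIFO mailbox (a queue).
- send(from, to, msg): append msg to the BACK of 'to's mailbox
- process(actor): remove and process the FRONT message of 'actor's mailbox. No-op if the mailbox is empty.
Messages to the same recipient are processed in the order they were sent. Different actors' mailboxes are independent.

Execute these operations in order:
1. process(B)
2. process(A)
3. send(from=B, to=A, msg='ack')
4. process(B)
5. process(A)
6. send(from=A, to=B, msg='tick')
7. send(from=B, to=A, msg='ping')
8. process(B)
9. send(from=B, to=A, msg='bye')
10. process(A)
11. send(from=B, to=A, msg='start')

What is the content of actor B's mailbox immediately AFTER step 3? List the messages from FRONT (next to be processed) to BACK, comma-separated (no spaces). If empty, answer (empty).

After 1 (process(B)): A:[] B:[]
After 2 (process(A)): A:[] B:[]
After 3 (send(from=B, to=A, msg='ack')): A:[ack] B:[]

(empty)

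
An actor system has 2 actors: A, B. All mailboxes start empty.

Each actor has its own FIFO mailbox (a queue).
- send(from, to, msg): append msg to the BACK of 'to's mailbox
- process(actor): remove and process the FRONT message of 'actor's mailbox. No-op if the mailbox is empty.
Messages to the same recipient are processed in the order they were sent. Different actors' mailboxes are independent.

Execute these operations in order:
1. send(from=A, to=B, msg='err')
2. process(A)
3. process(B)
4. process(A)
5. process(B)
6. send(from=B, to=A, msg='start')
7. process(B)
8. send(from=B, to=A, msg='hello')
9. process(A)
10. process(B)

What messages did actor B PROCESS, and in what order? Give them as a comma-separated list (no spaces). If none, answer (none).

After 1 (send(from=A, to=B, msg='err')): A:[] B:[err]
After 2 (process(A)): A:[] B:[err]
After 3 (process(B)): A:[] B:[]
After 4 (process(A)): A:[] B:[]
After 5 (process(B)): A:[] B:[]
After 6 (send(from=B, to=A, msg='start')): A:[start] B:[]
After 7 (process(B)): A:[start] B:[]
After 8 (send(from=B, to=A, msg='hello')): A:[start,hello] B:[]
After 9 (process(A)): A:[hello] B:[]
After 10 (process(B)): A:[hello] B:[]

Answer: err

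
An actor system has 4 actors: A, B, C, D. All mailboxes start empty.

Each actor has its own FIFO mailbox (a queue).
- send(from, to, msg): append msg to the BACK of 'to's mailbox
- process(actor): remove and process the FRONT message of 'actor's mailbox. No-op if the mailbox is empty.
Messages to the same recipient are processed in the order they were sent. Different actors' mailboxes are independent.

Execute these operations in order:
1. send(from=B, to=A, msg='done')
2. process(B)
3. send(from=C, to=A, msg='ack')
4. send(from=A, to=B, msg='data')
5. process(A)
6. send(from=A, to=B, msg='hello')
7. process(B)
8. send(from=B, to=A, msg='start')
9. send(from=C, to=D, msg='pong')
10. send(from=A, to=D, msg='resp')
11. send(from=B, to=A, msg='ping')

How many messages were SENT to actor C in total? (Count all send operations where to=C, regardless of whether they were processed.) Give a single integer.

After 1 (send(from=B, to=A, msg='done')): A:[done] B:[] C:[] D:[]
After 2 (process(B)): A:[done] B:[] C:[] D:[]
After 3 (send(from=C, to=A, msg='ack')): A:[done,ack] B:[] C:[] D:[]
After 4 (send(from=A, to=B, msg='data')): A:[done,ack] B:[data] C:[] D:[]
After 5 (process(A)): A:[ack] B:[data] C:[] D:[]
After 6 (send(from=A, to=B, msg='hello')): A:[ack] B:[data,hello] C:[] D:[]
After 7 (process(B)): A:[ack] B:[hello] C:[] D:[]
After 8 (send(from=B, to=A, msg='start')): A:[ack,start] B:[hello] C:[] D:[]
After 9 (send(from=C, to=D, msg='pong')): A:[ack,start] B:[hello] C:[] D:[pong]
After 10 (send(from=A, to=D, msg='resp')): A:[ack,start] B:[hello] C:[] D:[pong,resp]
After 11 (send(from=B, to=A, msg='ping')): A:[ack,start,ping] B:[hello] C:[] D:[pong,resp]

Answer: 0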